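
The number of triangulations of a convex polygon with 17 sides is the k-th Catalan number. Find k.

15

A convex 17-gon is triangulated into 15 triangles, and the number of such triangulations is the Catalan number C_{17−2} = C_15.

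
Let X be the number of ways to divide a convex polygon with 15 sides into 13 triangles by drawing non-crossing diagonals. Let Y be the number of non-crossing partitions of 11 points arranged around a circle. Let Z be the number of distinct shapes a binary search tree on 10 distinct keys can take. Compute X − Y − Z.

A convex 15-gon is triangulated into 13 triangles, and the number of such triangulations is the Catalan number C_{15−2} = C_13. So X = C_13 = 742900.
The non-crossing partitions of [11] form a lattice of size C_11. So Y = C_11 = 58786.
Binary trees (left/right distinguished) on n nodes are counted by C_n; here n = 10. So Z = C_10 = 16796.
X − Y − Z = 742900 − 58786 − 16796 = 667318.

667318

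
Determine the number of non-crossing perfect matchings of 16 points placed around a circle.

1430

Non-crossing perfect matchings of 2n points on a circle are counted by C_n; with 16 points, n = 8.
C_8 = C_7 · 2(2·7+1)/(7+2) = 429 · 30/9 = 1430.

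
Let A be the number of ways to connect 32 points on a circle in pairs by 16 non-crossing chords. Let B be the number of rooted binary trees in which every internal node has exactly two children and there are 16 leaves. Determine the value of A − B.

Non-crossing perfect matchings of 2n points on a circle are counted by C_n; with 32 points, n = 16. So A = C_16 = 35357670.
Full binary trees with 16 leaves have 16−1 = 15 internal nodes, so there are C_15 of them. So B = C_15 = 9694845.
A − B = 35357670 − 9694845 = 25662825.

25662825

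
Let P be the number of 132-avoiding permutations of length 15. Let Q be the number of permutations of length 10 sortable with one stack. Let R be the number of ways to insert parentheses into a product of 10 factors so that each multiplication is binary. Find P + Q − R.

Permutations of [n] avoiding any single length-3 pattern are counted by C_n; here n = 15. So P = C_15 = 9694845.
By Knuth's characterisation, the stack-sortable permutations of length 10 are the 231-avoiders, numbering C_10. So Q = C_10 = 16796.
Parenthesizations of m factors correspond to full binary trees with m leaves, counted by C_{m−1}; m = 10 gives C_9. So R = C_9 = 4862.
P + Q − R = 9694845 + 16796 − 4862 = 9706779.

9706779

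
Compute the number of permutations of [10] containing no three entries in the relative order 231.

16796

Permutations of [n] avoiding any single length-3 pattern are counted by C_n; here n = 10.
C_10 = C_9 · 2(2·9+1)/(9+2) = 4862 · 38/11 = 16796.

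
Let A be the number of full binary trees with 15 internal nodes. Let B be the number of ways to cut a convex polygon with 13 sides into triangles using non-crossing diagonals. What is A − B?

9636059

The number of full binary trees on 15 internal nodes is the Catalan number C_15. So A = C_15 = 9694845.
Triangulations of a convex m-gon are counted by C_{m−2}; with m = 13 this is C_11. So B = C_11 = 58786.
A − B = 9694845 − 58786 = 9636059.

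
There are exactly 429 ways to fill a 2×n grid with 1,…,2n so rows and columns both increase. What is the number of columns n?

7

Standard Young tableaux of shape 2×n are counted by C_n. Since C_7 = 429, the index is 7.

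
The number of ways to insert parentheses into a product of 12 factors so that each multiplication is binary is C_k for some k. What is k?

11

Parenthesizations of m factors correspond to full binary trees with m leaves, counted by C_{m−1}; m = 12 gives C_11.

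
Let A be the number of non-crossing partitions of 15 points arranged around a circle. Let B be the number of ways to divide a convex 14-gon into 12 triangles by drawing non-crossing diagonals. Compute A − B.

9486833

Non-crossing partitions of an n-element set are counted by C_n; here n = 15. So A = C_15 = 9694845.
The number of triangulations of a 14-gon is the Catalan number C_12 (index = sides − 2). So B = C_12 = 208012.
A − B = 9694845 − 208012 = 9486833.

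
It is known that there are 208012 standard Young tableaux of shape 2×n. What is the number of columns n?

Standard Young tableaux of shape 2×n are counted by C_n, and C_12 = 208012.

12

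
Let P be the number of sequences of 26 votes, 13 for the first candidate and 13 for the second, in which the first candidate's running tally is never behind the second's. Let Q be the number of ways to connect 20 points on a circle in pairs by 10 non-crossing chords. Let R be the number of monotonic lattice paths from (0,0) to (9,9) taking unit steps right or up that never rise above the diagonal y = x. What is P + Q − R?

754834

Reading a vote for the leader as '(' and for the other as ')' turns such a sequence into a balanced string of 13 pairs, so the count is C_13. So P = C_13 = 742900.
Non-crossing perfect matchings of 2n points on a circle are counted by C_n; with 20 points, n = 10. So Q = C_10 = 16796.
Monotone paths in an n×n grid that stay weakly below the diagonal are counted by C_n; here n = 9. So R = C_9 = 4862.
P + Q − R = 742900 + 16796 − 4862 = 754834.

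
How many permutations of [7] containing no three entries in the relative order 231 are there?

429

Permutations of [n] avoiding any single length-3 pattern are counted by C_n; here n = 7.
C_7 = C(14,7)/8 = 3432/8 = 429.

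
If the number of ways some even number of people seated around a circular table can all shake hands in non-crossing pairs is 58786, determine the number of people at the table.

22

Non-crossing handshake pairings of 2n people are counted by C_n. Since C_11 = 58786, the index is 11.
So n = 11, and there are 2n = 22 people.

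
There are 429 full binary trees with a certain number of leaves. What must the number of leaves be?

Full binary trees with L leaves are counted by C_{L−1}. The Catalan number equal to 429 is C_7.
So the index is 7, and the number of leaves is 7 + 1 = 8.

8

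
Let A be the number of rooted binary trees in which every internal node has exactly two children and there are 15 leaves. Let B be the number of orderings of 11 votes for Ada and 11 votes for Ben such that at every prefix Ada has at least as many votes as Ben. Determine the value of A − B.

A full binary tree with L leaves has L−1 internal nodes and is counted by C_{L−1}; L = 15 gives C_14. So A = C_14 = 2674440.
Reading a vote for the leader as '(' and for the other as ')' turns such a sequence into a balanced string of 11 pairs, so the count is C_11. So B = C_11 = 58786.
A − B = 2674440 − 58786 = 2615654.

2615654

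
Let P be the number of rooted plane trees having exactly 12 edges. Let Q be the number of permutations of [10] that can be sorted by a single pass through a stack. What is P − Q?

191216

Rooted ordered trees with n edges are counted by C_n; here n = 12. So P = C_12 = 208012.
Stack-sortable permutations are exactly the 231-avoiding ones, counted by C_n; here n = 10. So Q = C_10 = 16796.
P − Q = 208012 − 16796 = 191216.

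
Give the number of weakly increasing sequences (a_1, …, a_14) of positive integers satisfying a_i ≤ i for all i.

2674440

Such sub-staircase sequences of length n are counted by C_n; here n = 14.
C_14 = C(28,14)/15 = 40116600/15 = 2674440.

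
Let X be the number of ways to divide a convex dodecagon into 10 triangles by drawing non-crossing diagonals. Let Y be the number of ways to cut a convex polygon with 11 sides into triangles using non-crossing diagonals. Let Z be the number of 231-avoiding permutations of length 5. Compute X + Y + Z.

21700

The number of triangulations of a 12-gon is the Catalan number C_10 (index = sides − 2). So X = C_10 = 16796.
Triangulations of a convex m-gon are counted by C_{m−2}; with m = 11 this is C_9. So Y = C_9 = 4862.
For any fixed pattern of length 3, the pattern-avoiding permutations of [5] number C_5. So Z = C_5 = 42.
X + Y + Z = 16796 + 4862 + 42 = 21700.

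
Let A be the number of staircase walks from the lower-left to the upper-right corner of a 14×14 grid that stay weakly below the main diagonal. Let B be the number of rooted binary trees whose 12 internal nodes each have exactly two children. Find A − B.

Monotone paths in an n×n grid that stay weakly below the diagonal are counted by C_n; here n = 14. So A = C_14 = 2674440.
The number of full binary trees on 12 internal nodes is the Catalan number C_12. So B = C_12 = 208012.
A − B = 2674440 − 208012 = 2466428.

2466428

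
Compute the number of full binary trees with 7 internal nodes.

Full binary trees with n internal nodes are counted by C_n; here n = 7.
C_7 = C(14,7)/8 = 3432/8 = 429.

429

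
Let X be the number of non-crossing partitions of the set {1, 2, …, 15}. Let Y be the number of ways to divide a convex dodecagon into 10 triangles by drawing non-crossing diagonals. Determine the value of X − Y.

9678049

Non-crossing partitions of an n-element set are counted by C_n; here n = 15. So X = C_15 = 9694845.
The number of triangulations of a 12-gon is the Catalan number C_10 (index = sides − 2). So Y = C_10 = 16796.
X − Y = 9694845 − 16796 = 9678049.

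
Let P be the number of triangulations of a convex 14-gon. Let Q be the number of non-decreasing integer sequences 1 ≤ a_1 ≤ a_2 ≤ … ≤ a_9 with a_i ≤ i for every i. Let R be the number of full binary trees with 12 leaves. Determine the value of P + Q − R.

The number of triangulations of a 14-gon is the Catalan number C_12 (index = sides − 2). So P = C_12 = 208012.
Weakly increasing sequences with a_i ≤ i biject with Dyck paths of semilength 9, so there are C_9. So Q = C_9 = 4862.
A full binary tree with L leaves has L−1 internal nodes and is counted by C_{L−1}; L = 12 gives C_11. So R = C_11 = 58786.
P + Q − R = 208012 + 4862 − 58786 = 154088.

154088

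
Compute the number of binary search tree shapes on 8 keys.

1430

Binary trees (left/right distinguished) on n nodes are counted by C_n; here n = 8.
C_8 = C(16,8)/9 = 12870/9 = 1430.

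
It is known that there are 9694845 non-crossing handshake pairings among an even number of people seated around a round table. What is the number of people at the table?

Non-crossing handshake pairings of 2n people are counted by C_n. Since C_15 = 9694845, the index is 15.
So n = 15, and there are 2n = 30 people.

30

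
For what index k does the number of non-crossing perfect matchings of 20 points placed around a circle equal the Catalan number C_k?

10

Pairing 20 circle points by 10 non-crossing chords gives C_10 matchings.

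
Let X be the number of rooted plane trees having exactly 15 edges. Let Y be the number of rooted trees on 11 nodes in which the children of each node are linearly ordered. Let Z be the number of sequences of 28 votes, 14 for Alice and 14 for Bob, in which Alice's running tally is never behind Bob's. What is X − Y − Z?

7003609

Rooted ordered trees with n edges are counted by C_n; here n = 15. So X = C_15 = 9694845.
Rooted ordered (plane) trees on m nodes have m−1 edges and are counted by C_{m−1}; m = 11 gives C_10. So Y = C_10 = 16796.
Ballot sequences with n votes each where one side never trails are Dyck words, counted by C_n; here n = 14. So Z = C_14 = 2674440.
X − Y − Z = 9694845 − 16796 − 2674440 = 7003609.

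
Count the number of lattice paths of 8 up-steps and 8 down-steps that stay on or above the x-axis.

1430

Paths of 8 up- and 8 down-steps that never dip below the axis are Dyck paths; their count is C_8.
C_8 = C(16,8)/9 = 12870/9 = 1430.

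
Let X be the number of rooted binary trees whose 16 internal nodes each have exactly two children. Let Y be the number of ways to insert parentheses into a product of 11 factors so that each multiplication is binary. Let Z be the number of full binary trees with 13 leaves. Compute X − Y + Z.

35548886

The number of full binary trees on 16 internal nodes is the Catalan number C_16. So X = C_16 = 35357670.
Parenthesizations of m factors correspond to full binary trees with m leaves, counted by C_{m−1}; m = 11 gives C_10. So Y = C_10 = 16796.
A full binary tree with L leaves has L−1 internal nodes and is counted by C_{L−1}; L = 13 gives C_12. So Z = C_12 = 208012.
X − Y + Z = 35357670 − 16796 + 208012 = 35548886.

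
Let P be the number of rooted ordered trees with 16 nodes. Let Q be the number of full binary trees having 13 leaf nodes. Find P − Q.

9486833

Rooted ordered (plane) trees on m nodes have m−1 edges and are counted by C_{m−1}; m = 16 gives C_15. So P = C_15 = 9694845.
Full binary trees with 13 leaves have 13−1 = 12 internal nodes, so there are C_12 of them. So Q = C_12 = 208012.
P − Q = 9694845 − 208012 = 9486833.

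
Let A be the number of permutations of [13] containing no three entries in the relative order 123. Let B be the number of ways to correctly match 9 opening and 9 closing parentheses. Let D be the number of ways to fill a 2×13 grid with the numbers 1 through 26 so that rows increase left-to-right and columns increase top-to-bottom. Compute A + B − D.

For any fixed pattern of length 3, the pattern-avoiding permutations of [13] number C_13. So A = C_13 = 742900.
A balanced arrangement of 9 bracket pairs is a Dyck word of semilength 9, so the count is C_9. So B = C_9 = 4862.
Standard Young tableaux of shape 2×n are counted by C_n; here n = 13. So D = C_13 = 742900.
A + B − D = 742900 + 4862 − 742900 = 4862.

4862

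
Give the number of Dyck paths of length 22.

Paths of 11 up- and 11 down-steps that never dip below the axis are Dyck paths; their count is C_11.
C_11 = C_10 · 2(2·10+1)/(10+2) = 16796 · 42/12 = 58786.

58786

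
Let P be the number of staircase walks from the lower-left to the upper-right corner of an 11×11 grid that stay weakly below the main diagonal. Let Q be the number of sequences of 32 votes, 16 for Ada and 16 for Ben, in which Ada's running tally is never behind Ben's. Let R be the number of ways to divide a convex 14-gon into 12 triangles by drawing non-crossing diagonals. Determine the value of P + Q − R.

35208444

Sub-diagonal monotone paths from (0,0) to (11,11) biject with Dyck paths of semilength 11, giving C_11. So P = C_11 = 58786.
Ballot sequences with n votes each where one side never trails are Dyck words, counted by C_n; here n = 16. So Q = C_16 = 35357670.
A convex 14-gon is triangulated into 12 triangles, and the number of such triangulations is the Catalan number C_{14−2} = C_12. So R = C_12 = 208012.
P + Q − R = 58786 + 35357670 − 208012 = 35208444.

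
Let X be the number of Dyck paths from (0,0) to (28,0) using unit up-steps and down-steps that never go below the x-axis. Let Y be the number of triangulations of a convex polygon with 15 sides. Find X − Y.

1931540

A Dyck path with 14 up-steps and 14 down-steps has semilength 14, so there are C_14 of them. So X = C_14 = 2674440.
A convex 15-gon is triangulated into 13 triangles, and the number of such triangulations is the Catalan number C_{15−2} = C_13. So Y = C_13 = 742900.
X − Y = 2674440 − 742900 = 1931540.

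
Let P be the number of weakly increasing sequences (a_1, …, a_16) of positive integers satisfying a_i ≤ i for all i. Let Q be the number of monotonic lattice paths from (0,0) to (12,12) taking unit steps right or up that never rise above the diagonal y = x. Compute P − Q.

35149658

Such sub-staircase sequences of length n are counted by C_n; here n = 16. So P = C_16 = 35357670.
Sub-diagonal monotone paths from (0,0) to (12,12) biject with Dyck paths of semilength 12, giving C_12. So Q = C_12 = 208012.
P − Q = 35357670 − 208012 = 35149658.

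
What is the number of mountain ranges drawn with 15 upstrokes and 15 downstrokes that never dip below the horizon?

Dyck paths of semilength n (length 2n) are counted by C_n; here n = 15.
C_15 = 9694845.

9694845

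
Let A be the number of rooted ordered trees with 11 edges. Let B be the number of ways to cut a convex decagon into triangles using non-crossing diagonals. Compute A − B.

57356

Rooted ordered trees with n edges are counted by C_n; here n = 11. So A = C_11 = 58786.
The number of triangulations of a 10-gon is the Catalan number C_8 (index = sides − 2). So B = C_8 = 1430.
A − B = 58786 − 1430 = 57356.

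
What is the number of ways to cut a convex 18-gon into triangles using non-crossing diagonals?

A convex 18-gon is triangulated into 16 triangles, and the number of such triangulations is the Catalan number C_{18−2} = C_16.
C_16 = C_15 · 2(2·15+1)/(15+2) = 9694845 · 62/17 = 35357670.

35357670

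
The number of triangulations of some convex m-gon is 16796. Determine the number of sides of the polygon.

12

Triangulations of a convex m-gon are counted by C_{m−2}, and C_10 = 16796.
So m − 2 = 10, giving m = 12 sides.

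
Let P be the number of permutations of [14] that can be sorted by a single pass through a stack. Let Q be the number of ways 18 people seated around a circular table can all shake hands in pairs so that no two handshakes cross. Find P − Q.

2669578

Stack-sortable permutations are exactly the 231-avoiding ones, counted by C_n; here n = 14. So P = C_14 = 2674440.
Non-crossing handshake pairings of 2n people are counted by C_n; 18 people gives n = 9. So Q = C_9 = 4862.
P − Q = 2674440 − 4862 = 2669578.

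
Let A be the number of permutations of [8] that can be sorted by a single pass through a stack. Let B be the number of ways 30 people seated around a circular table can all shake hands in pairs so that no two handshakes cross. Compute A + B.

9696275

By Knuth's characterisation, the stack-sortable permutations of length 8 are the 231-avoiders, numbering C_8. So A = C_8 = 1430.
With 30 = 2·15 people, non-crossing handshake pairings are non-crossing perfect matchings on a circle, counted by C_15. So B = C_15 = 9694845.
A + B = 1430 + 9694845 = 9696275.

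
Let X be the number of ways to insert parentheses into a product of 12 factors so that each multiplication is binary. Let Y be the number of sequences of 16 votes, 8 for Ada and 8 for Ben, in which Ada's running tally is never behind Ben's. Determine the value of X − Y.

Parenthesizations of m factors correspond to full binary trees with m leaves, counted by C_{m−1}; m = 12 gives C_11. So X = C_11 = 58786.
Reading a vote for the leader as '(' and for the other as ')' turns such a sequence into a balanced string of 8 pairs, so the count is C_8. So Y = C_8 = 1430.
X − Y = 58786 − 1430 = 57356.

57356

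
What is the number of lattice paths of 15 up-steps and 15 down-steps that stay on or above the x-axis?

9694845

Dyck paths of semilength n (length 2n) are counted by C_n; here n = 15.
C_15 = 9694845.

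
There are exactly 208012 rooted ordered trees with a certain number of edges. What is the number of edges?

12

Rooted ordered trees with n edges are counted by C_n. The Catalan number equal to 208012 is C_12.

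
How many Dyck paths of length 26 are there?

742900

Paths of 13 up- and 13 down-steps that never dip below the axis are Dyck paths; their count is C_13.
C_13 = C(26,13)/14 = 10400600/14 = 742900.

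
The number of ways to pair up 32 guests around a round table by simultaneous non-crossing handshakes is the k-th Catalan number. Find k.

Non-crossing handshake pairings of 2n people are counted by C_n; 32 people gives n = 16.

16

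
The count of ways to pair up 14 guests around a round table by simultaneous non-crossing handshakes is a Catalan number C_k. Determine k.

7

Non-crossing handshake pairings of 2n people are counted by C_n; 14 people gives n = 7.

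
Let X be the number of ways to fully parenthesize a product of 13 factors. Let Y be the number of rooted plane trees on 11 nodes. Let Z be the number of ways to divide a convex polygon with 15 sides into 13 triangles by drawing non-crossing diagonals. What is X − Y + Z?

934116

Bracketing 13 factors into binary products is counted by C_{13−1} = C_12. So X = C_12 = 208012.
Rooted ordered (plane) trees on m nodes have m−1 edges and are counted by C_{m−1}; m = 11 gives C_10. So Y = C_10 = 16796.
The number of triangulations of a 15-gon is the Catalan number C_13 (index = sides − 2). So Z = C_13 = 742900.
X − Y + Z = 208012 − 16796 + 742900 = 934116.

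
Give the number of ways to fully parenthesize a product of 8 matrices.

Ways to associate a product of 8 factors correspond to binary trees on 8 leaves, so the count is C_7.
C_7 = C(14,7)/8 = 3432/8 = 429.

429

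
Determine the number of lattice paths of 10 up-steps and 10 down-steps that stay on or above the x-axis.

Paths of 10 up- and 10 down-steps that never dip below the axis are Dyck paths; their count is C_10.
C_10 = C_9 · 2(2·9+1)/(9+2) = 4862 · 38/11 = 16796.

16796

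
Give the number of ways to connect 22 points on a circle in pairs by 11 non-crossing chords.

58786

Non-crossing perfect matchings of 2n points on a circle are counted by C_n; with 22 points, n = 11.
C_11 = C(22,11)/12 = 705432/12 = 58786.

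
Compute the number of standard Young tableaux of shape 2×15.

9694845

By the hook-length formula (or a Dyck-path bijection), SYT of shape 2×15 number C_15.
C_15 = C(30,15)/16 = 155117520/16 = 9694845.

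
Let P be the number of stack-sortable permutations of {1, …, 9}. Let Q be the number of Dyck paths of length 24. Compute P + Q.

By Knuth's characterisation, the stack-sortable permutations of length 9 are the 231-avoiders, numbering C_9. So P = C_9 = 4862.
A Dyck path with 12 up-steps and 12 down-steps has semilength 12, so there are C_12 of them. So Q = C_12 = 208012.
P + Q = 4862 + 208012 = 212874.

212874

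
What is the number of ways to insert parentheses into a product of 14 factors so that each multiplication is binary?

742900

Ways to associate a product of 14 factors correspond to binary trees on 14 leaves, so the count is C_13.
C_13 = C_12 · 2(2·12+1)/(12+2) = 208012 · 50/14 = 742900.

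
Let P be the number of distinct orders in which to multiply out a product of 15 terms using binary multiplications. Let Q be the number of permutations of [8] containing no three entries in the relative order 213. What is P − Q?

Bracketing 15 factors into binary products is counted by C_{15−1} = C_14. So P = C_14 = 2674440.
Permutations of [n] avoiding any single length-3 pattern are counted by C_n; here n = 8. So Q = C_8 = 1430.
P − Q = 2674440 − 1430 = 2673010.

2673010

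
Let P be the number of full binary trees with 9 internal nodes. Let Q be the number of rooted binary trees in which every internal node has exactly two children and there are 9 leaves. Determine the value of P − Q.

3432

Full binary trees with n internal nodes are counted by C_n; here n = 9. So P = C_9 = 4862.
Full binary trees with 9 leaves have 9−1 = 8 internal nodes, so there are C_8 of them. So Q = C_8 = 1430.
P − Q = 4862 − 1430 = 3432.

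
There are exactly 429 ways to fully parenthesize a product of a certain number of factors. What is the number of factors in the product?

8

Parenthesizations of m factors are counted by C_{m−1}. Since C_7 = 429, the index is 7.
So the index is 7, and the number of factors is 7 + 1 = 8.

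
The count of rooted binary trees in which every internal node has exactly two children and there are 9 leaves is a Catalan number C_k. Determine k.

Full binary trees with 9 leaves have 9−1 = 8 internal nodes, so there are C_8 of them.

8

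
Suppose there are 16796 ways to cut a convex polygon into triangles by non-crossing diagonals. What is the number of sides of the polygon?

12

Triangulations of a convex m-gon are counted by C_{m−2}, and C_10 = 16796.
So m − 2 = 10, giving m = 12 sides.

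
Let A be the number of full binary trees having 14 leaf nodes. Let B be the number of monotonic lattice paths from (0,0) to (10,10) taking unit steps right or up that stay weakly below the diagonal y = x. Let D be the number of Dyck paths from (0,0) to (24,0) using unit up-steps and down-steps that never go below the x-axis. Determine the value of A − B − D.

518092

Full binary trees with 14 leaves have 14−1 = 13 internal nodes, so there are C_13 of them. So A = C_13 = 742900.
Sub-diagonal monotone paths from (0,0) to (10,10) biject with Dyck paths of semilength 10, giving C_10. So B = C_10 = 16796.
A Dyck path with 12 up-steps and 12 down-steps has semilength 12, so there are C_12 of them. So D = C_12 = 208012.
A − B − D = 742900 − 16796 − 208012 = 518092.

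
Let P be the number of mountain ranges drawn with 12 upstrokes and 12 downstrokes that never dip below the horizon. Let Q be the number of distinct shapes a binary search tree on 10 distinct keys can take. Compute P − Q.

Dyck paths of semilength n (length 2n) are counted by C_n; here n = 12. So P = C_12 = 208012.
Binary trees (left/right distinguished) on n nodes are counted by C_n; here n = 10. So Q = C_10 = 16796.
P − Q = 208012 − 16796 = 191216.

191216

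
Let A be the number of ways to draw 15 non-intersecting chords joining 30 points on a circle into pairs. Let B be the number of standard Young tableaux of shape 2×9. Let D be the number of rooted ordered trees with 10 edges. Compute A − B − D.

Non-crossing perfect matchings of 2n points on a circle are counted by C_n; with 30 points, n = 15. So A = C_15 = 9694845.
By the hook-length formula (or a Dyck-path bijection), SYT of shape 2×9 number C_9. So B = C_9 = 4862.
Rooted ordered trees with n edges are counted by C_n; here n = 10. So D = C_10 = 16796.
A − B − D = 9694845 − 4862 − 16796 = 9673187.

9673187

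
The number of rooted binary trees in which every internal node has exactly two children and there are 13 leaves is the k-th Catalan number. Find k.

12

Full binary trees with 13 leaves have 13−1 = 12 internal nodes, so there are C_12 of them.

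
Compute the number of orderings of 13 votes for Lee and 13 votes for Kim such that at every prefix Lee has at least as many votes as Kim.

Reading a vote for the leader as '(' and for the other as ')' turns such a sequence into a balanced string of 13 pairs, so the count is C_13.
C_13 = C_12 · 2(2·12+1)/(12+2) = 208012 · 50/14 = 742900.

742900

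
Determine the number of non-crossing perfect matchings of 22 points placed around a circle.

Pairing 22 circle points by 11 non-crossing chords gives C_11 matchings.
C_11 = C(22,11)/12 = 705432/12 = 58786.

58786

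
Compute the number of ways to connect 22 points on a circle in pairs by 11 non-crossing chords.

Non-crossing perfect matchings of 2n points on a circle are counted by C_n; with 22 points, n = 11.
C_11 = C_10 · 2(2·10+1)/(10+2) = 16796 · 42/12 = 58786.

58786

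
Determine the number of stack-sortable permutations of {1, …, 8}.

Stack-sortable permutations are exactly the 231-avoiding ones, counted by C_n; here n = 8.
C_8 = C_7 · 2(2·7+1)/(7+2) = 429 · 30/9 = 1430.

1430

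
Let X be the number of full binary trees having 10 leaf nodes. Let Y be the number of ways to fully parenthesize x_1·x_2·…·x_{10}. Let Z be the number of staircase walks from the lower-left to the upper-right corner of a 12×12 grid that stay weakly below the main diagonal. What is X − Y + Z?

Full binary trees with 10 leaves have 10−1 = 9 internal nodes, so there are C_9 of them. So X = C_9 = 4862.
Ways to associate a product of 10 factors correspond to binary trees on 10 leaves, so the count is C_9. So Y = C_9 = 4862.
Sub-diagonal monotone paths from (0,0) to (12,12) biject with Dyck paths of semilength 12, giving C_12. So Z = C_12 = 208012.
X − Y + Z = 4862 − 4862 + 208012 = 208012.

208012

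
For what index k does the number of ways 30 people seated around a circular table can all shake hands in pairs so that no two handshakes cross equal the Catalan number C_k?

15

With 30 = 2·15 people, non-crossing handshake pairings are non-crossing perfect matchings on a circle, counted by C_15.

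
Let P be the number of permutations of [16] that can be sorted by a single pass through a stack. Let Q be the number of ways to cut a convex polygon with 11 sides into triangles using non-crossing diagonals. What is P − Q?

By Knuth's characterisation, the stack-sortable permutations of length 16 are the 231-avoiders, numbering C_16. So P = C_16 = 35357670.
The number of triangulations of an 11-gon is the Catalan number C_9 (index = sides − 2). So Q = C_9 = 4862.
P − Q = 35357670 − 4862 = 35352808.

35352808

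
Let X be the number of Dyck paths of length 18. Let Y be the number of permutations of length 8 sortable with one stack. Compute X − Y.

3432

Paths of 9 up- and 9 down-steps that never dip below the axis are Dyck paths; their count is C_9. So X = C_9 = 4862.
Stack-sortable permutations are exactly the 231-avoiding ones, counted by C_n; here n = 8. So Y = C_8 = 1430.
X − Y = 4862 − 1430 = 3432.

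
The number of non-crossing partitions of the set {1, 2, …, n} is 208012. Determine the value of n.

12

Non-crossing partitions of [n] are counted by C_n. The Catalan number equal to 208012 is C_12.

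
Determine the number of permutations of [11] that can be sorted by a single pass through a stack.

58786

Stack-sortable permutations are exactly the 231-avoiding ones, counted by C_n; here n = 11.
C_11 = C(22,11)/12 = 705432/12 = 58786.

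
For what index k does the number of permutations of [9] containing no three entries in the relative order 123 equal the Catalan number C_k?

For any fixed pattern of length 3, the pattern-avoiding permutations of [9] number C_9.

9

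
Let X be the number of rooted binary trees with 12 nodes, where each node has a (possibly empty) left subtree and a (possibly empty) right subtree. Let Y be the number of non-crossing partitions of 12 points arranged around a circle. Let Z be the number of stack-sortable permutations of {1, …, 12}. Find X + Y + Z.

Binary trees (left/right distinguished) on n nodes are counted by C_n; here n = 12. So X = C_12 = 208012.
Non-crossing partitions of an n-element set are counted by C_n; here n = 12. So Y = C_12 = 208012.
By Knuth's characterisation, the stack-sortable permutations of length 12 are the 231-avoiders, numbering C_12. So Z = C_12 = 208012.
X + Y + Z = 208012 + 208012 + 208012 = 624036.

624036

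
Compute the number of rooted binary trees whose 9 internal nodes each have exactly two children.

4862

Full binary trees with n internal nodes are counted by C_n; here n = 9.
C_9 = C_8 · 2(2·8+1)/(8+2) = 1430 · 34/10 = 4862.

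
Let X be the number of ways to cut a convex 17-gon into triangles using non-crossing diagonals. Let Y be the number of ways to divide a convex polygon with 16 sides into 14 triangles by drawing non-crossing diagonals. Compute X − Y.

7020405

The number of triangulations of a 17-gon is the Catalan number C_15 (index = sides − 2). So X = C_15 = 9694845.
A convex 16-gon is triangulated into 14 triangles, and the number of such triangulations is the Catalan number C_{16−2} = C_14. So Y = C_14 = 2674440.
X − Y = 9694845 − 2674440 = 7020405.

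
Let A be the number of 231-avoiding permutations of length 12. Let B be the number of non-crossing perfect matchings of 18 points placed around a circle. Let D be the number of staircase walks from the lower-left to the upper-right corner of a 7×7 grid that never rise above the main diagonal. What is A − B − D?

202721

Permutations of [n] avoiding any single length-3 pattern are counted by C_n; here n = 12. So A = C_12 = 208012.
Pairing 18 circle points by 9 non-crossing chords gives C_9 matchings. So B = C_9 = 4862.
Monotone paths in an n×n grid that stay weakly below the diagonal are counted by C_n; here n = 7. So D = C_7 = 429.
A − B − D = 208012 − 4862 − 429 = 202721.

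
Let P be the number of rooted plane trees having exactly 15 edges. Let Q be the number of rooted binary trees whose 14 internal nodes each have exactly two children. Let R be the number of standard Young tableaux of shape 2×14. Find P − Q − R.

Rooted ordered trees with n edges are counted by C_n; here n = 15. So P = C_15 = 9694845.
Full binary trees with n internal nodes are counted by C_n; here n = 14. So Q = C_14 = 2674440.
By the hook-length formula (or a Dyck-path bijection), SYT of shape 2×14 number C_14. So R = C_14 = 2674440.
P − Q − R = 9694845 − 2674440 − 2674440 = 4345965.

4345965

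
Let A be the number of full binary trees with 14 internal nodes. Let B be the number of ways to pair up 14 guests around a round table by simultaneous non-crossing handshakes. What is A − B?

The number of full binary trees on 14 internal nodes is the Catalan number C_14. So A = C_14 = 2674440.
With 14 = 2·7 people, non-crossing handshake pairings are non-crossing perfect matchings on a circle, counted by C_7. So B = C_7 = 429.
A − B = 2674440 − 429 = 2674011.

2674011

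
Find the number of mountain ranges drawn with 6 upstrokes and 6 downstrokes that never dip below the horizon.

Paths of 6 up- and 6 down-steps that never dip below the axis are Dyck paths; their count is C_6.
C_6 = C(12,6)/7 = 924/7 = 132.

132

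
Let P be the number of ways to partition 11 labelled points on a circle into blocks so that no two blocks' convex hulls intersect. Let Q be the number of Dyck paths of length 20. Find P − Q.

41990

The non-crossing partitions of [11] form a lattice of size C_11. So P = C_11 = 58786.
Paths of 10 up- and 10 down-steps that never dip below the axis are Dyck paths; their count is C_10. So Q = C_10 = 16796.
P − Q = 58786 − 16796 = 41990.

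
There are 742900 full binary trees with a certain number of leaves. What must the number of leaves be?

14

Full binary trees with L leaves are counted by C_{L−1}. The Catalan number equal to 742900 is C_13.
So the index is 13, and the number of leaves is 13 + 1 = 14.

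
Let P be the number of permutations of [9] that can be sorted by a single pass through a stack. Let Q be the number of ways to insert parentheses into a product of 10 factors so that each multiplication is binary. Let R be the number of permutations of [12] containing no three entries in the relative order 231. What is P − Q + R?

208012

By Knuth's characterisation, the stack-sortable permutations of length 9 are the 231-avoiders, numbering C_9. So P = C_9 = 4862.
Bracketing 10 factors into binary products is counted by C_{10−1} = C_9. So Q = C_9 = 4862.
For any fixed pattern of length 3, the pattern-avoiding permutations of [12] number C_12. So R = C_12 = 208012.
P − Q + R = 4862 − 4862 + 208012 = 208012.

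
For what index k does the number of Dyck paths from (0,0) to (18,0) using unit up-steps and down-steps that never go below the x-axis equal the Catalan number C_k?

Dyck paths of semilength n (length 2n) are counted by C_n; here n = 9.

9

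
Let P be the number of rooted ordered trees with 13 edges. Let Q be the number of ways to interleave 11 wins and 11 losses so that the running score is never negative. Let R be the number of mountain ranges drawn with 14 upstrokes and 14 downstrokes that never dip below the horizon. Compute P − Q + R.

3358554

Rooted ordered trees with n edges are counted by C_n; here n = 13. So P = C_13 = 742900.
Reading a vote for the leader as '(' and for the other as ')' turns such a sequence into a balanced string of 11 pairs, so the count is C_11. So Q = C_11 = 58786.
Paths of 14 up- and 14 down-steps that never dip below the axis are Dyck paths; their count is C_14. So R = C_14 = 2674440.
P − Q + R = 742900 − 58786 + 2674440 = 3358554.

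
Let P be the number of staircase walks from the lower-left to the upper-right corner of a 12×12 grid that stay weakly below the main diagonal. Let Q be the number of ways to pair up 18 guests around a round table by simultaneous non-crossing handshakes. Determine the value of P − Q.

203150

Monotone paths in an n×n grid that stay weakly below the diagonal are counted by C_n; here n = 12. So P = C_12 = 208012.
With 18 = 2·9 people, non-crossing handshake pairings are non-crossing perfect matchings on a circle, counted by C_9. So Q = C_9 = 4862.
P − Q = 208012 − 4862 = 203150.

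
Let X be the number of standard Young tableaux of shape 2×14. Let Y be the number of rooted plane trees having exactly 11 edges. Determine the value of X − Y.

2615654

Standard Young tableaux of shape 2×n are counted by C_n; here n = 14. So X = C_14 = 2674440.
A rooted plane tree with 11 edges has 12 nodes, and the count is C_11. So Y = C_11 = 58786.
X − Y = 2674440 − 58786 = 2615654.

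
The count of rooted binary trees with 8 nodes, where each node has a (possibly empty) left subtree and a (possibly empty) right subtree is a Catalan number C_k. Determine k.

8

There are C_n binary search tree shapes on n keys; with n = 8 that is C_8.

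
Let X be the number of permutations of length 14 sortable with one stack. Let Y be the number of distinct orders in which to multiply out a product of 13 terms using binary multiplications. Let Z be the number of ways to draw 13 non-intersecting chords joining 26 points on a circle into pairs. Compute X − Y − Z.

Stack-sortable permutations are exactly the 231-avoiding ones, counted by C_n; here n = 14. So X = C_14 = 2674440.
Parenthesizations of m factors correspond to full binary trees with m leaves, counted by C_{m−1}; m = 13 gives C_12. So Y = C_12 = 208012.
Pairing 26 circle points by 13 non-crossing chords gives C_13 matchings. So Z = C_13 = 742900.
X − Y − Z = 2674440 − 208012 − 742900 = 1723528.

1723528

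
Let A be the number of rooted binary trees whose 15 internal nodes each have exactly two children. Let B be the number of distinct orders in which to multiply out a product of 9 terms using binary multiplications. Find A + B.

9696275

Full binary trees with n internal nodes are counted by C_n; here n = 15. So A = C_15 = 9694845.
Bracketing 9 factors into binary products is counted by C_{9−1} = C_8. So B = C_8 = 1430.
A + B = 9694845 + 1430 = 9696275.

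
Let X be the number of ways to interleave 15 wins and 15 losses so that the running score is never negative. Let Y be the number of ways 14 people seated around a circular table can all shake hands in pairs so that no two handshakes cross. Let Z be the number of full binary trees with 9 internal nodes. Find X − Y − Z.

9689554

Ballot sequences with n votes each where one side never trails are Dyck words, counted by C_n; here n = 15. So X = C_15 = 9694845.
Non-crossing handshake pairings of 2n people are counted by C_n; 14 people gives n = 7. So Y = C_7 = 429.
Full binary trees with n internal nodes are counted by C_n; here n = 9. So Z = C_9 = 4862.
X − Y − Z = 9694845 − 429 − 4862 = 9689554.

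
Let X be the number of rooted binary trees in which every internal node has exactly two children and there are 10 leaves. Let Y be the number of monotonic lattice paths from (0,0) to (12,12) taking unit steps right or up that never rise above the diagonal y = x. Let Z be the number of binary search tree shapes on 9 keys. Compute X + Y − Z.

208012

A full binary tree with L leaves has L−1 internal nodes and is counted by C_{L−1}; L = 10 gives C_9. So X = C_9 = 4862.
Sub-diagonal monotone paths from (0,0) to (12,12) biject with Dyck paths of semilength 12, giving C_12. So Y = C_12 = 208012.
Binary trees (left/right distinguished) on n nodes are counted by C_n; here n = 9. So Z = C_9 = 4862.
X + Y − Z = 4862 + 208012 − 4862 = 208012.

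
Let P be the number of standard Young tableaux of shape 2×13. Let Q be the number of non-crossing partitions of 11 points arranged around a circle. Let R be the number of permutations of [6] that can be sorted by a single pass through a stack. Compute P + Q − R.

801554

By the hook-length formula (or a Dyck-path bijection), SYT of shape 2×13 number C_13. So P = C_13 = 742900.
Non-crossing partitions of an n-element set are counted by C_n; here n = 11. So Q = C_11 = 58786.
Stack-sortable permutations are exactly the 231-avoiding ones, counted by C_n; here n = 6. So R = C_6 = 132.
P + Q − R = 742900 + 58786 − 132 = 801554.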